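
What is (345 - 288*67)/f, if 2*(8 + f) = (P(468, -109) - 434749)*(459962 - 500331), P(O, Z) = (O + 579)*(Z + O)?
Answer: -6317/396127538 ≈ -1.5947e-5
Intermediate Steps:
P(O, Z) = (579 + O)*(O + Z)
f = 1188382614 (f = -8 + (((468² + 579*468 + 579*(-109) + 468*(-109)) - 434749)*(459962 - 500331))/2 = -8 + (((219024 + 270972 - 63111 - 51012) - 434749)*(-40369))/2 = -8 + ((375873 - 434749)*(-40369))/2 = -8 + (-58876*(-40369))/2 = -8 + (½)*2376765244 = -8 + 1188382622 = 1188382614)
(345 - 288*67)/f = (345 - 288*67)/1188382614 = (345 - 19296)*(1/1188382614) = -18951*1/1188382614 = -6317/396127538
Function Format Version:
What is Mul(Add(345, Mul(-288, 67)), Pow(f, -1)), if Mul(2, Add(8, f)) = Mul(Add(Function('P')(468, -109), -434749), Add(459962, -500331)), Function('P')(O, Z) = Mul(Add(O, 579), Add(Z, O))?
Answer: Rational(-6317, 396127538) ≈ -1.5947e-5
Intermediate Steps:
Function('P')(O, Z) = Mul(Add(579, O), Add(O, Z))
f = 1188382614 (f = Add(-8, Mul(Rational(1, 2), Mul(Add(Add(Pow(468, 2), Mul(579, 468), Mul(579, -109), Mul(468, -109)), -434749), Add(459962, -500331)))) = Add(-8, Mul(Rational(1, 2), Mul(Add(Add(219024, 270972, -63111, -51012), -434749), -40369))) = Add(-8, Mul(Rational(1, 2), Mul(Add(375873, -434749), -40369))) = Add(-8, Mul(Rational(1, 2), Mul(-58876, -40369))) = Add(-8, Mul(Rational(1, 2), 2376765244)) = Add(-8, 1188382622) = 1188382614)
Mul(Add(345, Mul(-288, 67)), Pow(f, -1)) = Mul(Add(345, Mul(-288, 67)), Pow(1188382614, -1)) = Mul(Add(345, -19296), Rational(1, 1188382614)) = Mul(-18951, Rational(1, 1188382614)) = Rational(-6317, 396127538)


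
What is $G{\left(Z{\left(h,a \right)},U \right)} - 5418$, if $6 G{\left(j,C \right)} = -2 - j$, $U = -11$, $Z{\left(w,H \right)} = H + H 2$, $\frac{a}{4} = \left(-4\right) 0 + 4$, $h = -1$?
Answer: $- \frac{16279}{3} \approx -5426.3$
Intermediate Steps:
$a = 16$ ($a = 4 \left(\left(-4\right) 0 + 4\right) = 4 \left(0 + 4\right) = 4 \cdot 4 = 16$)
$Z{\left(w,H \right)} = 3 H$ ($Z{\left(w,H \right)} = H + 2 H = 3 H$)
$G{\left(j,C \right)} = - \frac{1}{3} - \frac{j}{6}$ ($G{\left(j,C \right)} = \frac{-2 - j}{6} = - \frac{1}{3} - \frac{j}{6}$)
$G{\left(Z{\left(h,a \right)},U \right)} - 5418 = \left(- \frac{1}{3} - \frac{3 \cdot 16}{6}\right) - 5418 = \left(- \frac{1}{3} - 8\right) - 5418 = - \frac{25}{3} - 5418 = - \frac{16279}{3}$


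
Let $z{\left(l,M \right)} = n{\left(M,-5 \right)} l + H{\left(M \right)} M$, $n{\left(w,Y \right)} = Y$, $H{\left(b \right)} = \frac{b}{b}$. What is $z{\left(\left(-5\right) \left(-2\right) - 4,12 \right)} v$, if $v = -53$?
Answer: $954$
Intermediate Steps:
$H{\left(b \right)} = 1$
$z{\left(l,M \right)} = M - 5 l$ ($z{\left(l,M \right)} = - 5 l + 1 M = - 5 l + M = M - 5 l$)
$z{\left(\left(-5\right) \left(-2\right) - 4,12 \right)} v = \left(12 - 5 \left(\left(-5\right) \left(-2\right) - 4\right)\right) \left(-53\right) = \left(12 - 5 \left(10 - 4\right)\right) \left(-53\right) = \left(12 - 30\right) \left(-53\right) = \left(-18\right) \left(-53\right) = 954$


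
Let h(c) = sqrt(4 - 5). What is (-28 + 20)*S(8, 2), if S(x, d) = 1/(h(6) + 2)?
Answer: -16/5 + 8*I/5 ≈ -3.2 + 1.6*I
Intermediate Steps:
h(c) = I (h(c) = sqrt(-1) = I)
S(x, d) = (2 - I)/5 (S(x, d) = 1/(I + 2) = 1/(2 + I) = (2 - I)/5)
(-28 + 20)*S(8, 2) = (-28 + 20)*(2/5 - I/5) = -8*(2/5 - I/5) = -16/5 + 8*I/5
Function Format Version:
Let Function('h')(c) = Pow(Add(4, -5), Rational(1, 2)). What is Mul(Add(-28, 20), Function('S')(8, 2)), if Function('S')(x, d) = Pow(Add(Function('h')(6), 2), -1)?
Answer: Add(Rational(-16, 5), Mul(Rational(8, 5), I)) ≈ Add(-3.2000, Mul(1.6000, I))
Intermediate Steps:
Function('h')(c) = I (Function('h')(c) = Pow(-1, Rational(1, 2)) = I)
Function('S')(x, d) = Mul(Rational(1, 5), Add(2, Mul(-1, I))) (Function('S')(x, d) = Pow(Add(I, 2), -1) = Pow(Add(2, I), -1) = Mul(Rational(1, 5), Add(2, Mul(-1, I))))
Mul(Add(-28, 20), Function('S')(8, 2)) = Mul(Add(-28, 20), Add(Rational(2, 5), Mul(Rational(-1, 5), I))) = Mul(-8, Add(Rational(2, 5), Mul(Rational(-1, 5), I))) = Add(Rational(-16, 5), Mul(Rational(8, 5), I))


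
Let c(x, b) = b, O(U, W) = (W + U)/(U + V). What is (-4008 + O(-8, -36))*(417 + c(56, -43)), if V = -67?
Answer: -112407944/75 ≈ -1.4988e+6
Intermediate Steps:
O(U, W) = (U + W)/(-67 + U) (O(U, W) = (W + U)/(U - 67) = (U + W)/(-67 + U))
(-4008 + O(-8, -36))*(417 + c(56, -43)) = (-4008 + (-8 - 36)/(-67 - 8))*(417 - 43) = (-4008 - 44/(-75))*374 = (-4008 - 1/75*(-44))*374 = (-4008 + 44/75)*374 = -300556/75*374 = -112407944/75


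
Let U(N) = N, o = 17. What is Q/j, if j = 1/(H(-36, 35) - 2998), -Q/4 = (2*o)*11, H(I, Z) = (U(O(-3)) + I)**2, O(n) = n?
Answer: 2209592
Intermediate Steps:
H(I, Z) = (-3 + I)**2
Q = -1496 (Q = -4*2*17*11 = -136*11 = -4*374 = -1496)
j = -1/1477 (j = 1/((-3 - 36)**2 - 2998) = 1/((-39)**2 - 2998) = 1/(1521 - 2998) = 1/(-1477) = -1/1477 ≈ -0.00067705)
Q/j = -1496/(-1/1477) = -1496*(-1477) = 2209592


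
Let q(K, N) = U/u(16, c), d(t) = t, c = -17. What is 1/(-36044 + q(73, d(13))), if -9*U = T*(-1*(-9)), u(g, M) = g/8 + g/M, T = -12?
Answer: -3/108098 ≈ -2.7753e-5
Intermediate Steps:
u(g, M) = g/8 + g/M (u(g, M) = g*(⅛) + g/M = g/8 + g/M)
U = 12 (U = -(-4)*(-1*(-9))/3 = -(-4)*9/3 = -⅑*(-108) = 12)
q(K, N) = 34/3 (q(K, N) = 12/((⅛)*16 + 16/(-17)) = 12/(2 + 16*(-1/17)) = 12/(2 - 16/17) = 12/(18/17) = 12*(17/18) = 34/3)
1/(-36044 + q(73, d(13))) = 1/(-36044 + 34/3) = 1/(-108098/3) = -3/108098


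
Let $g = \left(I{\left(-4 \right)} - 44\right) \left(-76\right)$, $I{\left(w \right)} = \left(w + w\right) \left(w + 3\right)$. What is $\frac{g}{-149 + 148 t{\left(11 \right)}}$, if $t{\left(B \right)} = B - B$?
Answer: $- \frac{2736}{149} \approx -18.362$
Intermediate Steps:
$t{\left(B \right)} = 0$
$I{\left(w \right)} = 2 w \left(3 + w\right)$
$g = 2736$ ($g = \left(2 \left(-4\right) \left(3 - 4\right) - 44\right) \left(-76\right) = \left(2 \left(-4\right) \left(-1\right) - 44\right) \left(-76\right) = \left(8 - 44\right) \left(-76\right) = \left(-36\right) \left(-76\right) = 2736$)
$\frac{g}{-149 + 148 t{\left(11 \right)}} = \frac{2736}{-149 + 148 \cdot 0} = \frac{2736}{-149 + 0} = \frac{2736}{-149} = 2736 \left(- \frac{1}{149}\right) = - \frac{2736}{149}$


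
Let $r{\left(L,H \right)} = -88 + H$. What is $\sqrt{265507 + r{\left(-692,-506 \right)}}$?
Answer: $\sqrt{264913} \approx 514.7$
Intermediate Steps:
$\sqrt{265507 + r{\left(-692,-506 \right)}} = \sqrt{265507 - 594} = \sqrt{264913}$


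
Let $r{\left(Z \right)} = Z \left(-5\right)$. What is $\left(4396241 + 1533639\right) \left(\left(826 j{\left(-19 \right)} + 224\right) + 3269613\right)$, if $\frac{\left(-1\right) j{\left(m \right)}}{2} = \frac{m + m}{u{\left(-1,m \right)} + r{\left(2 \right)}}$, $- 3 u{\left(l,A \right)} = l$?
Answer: $\frac{561185727416600}{29} \approx 1.9351 \cdot 10^{13}$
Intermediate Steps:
$u{\left(l,A \right)} = - \frac{l}{3}$
$r{\left(Z \right)} = - 5 Z$
$j{\left(m \right)} = \frac{12 m}{29}$ ($j{\left(m \right)} = - 2 \frac{m + m}{\left(- \frac{1}{3}\right) \left(-1\right) - 10} = - 2 \frac{2 m}{\frac{1}{3} - 10} = - 2 \frac{2 m}{- \frac{29}{3}} = - 2 \cdot 2 m \left(- \frac{3}{29}\right) = - 2 \left(- \frac{6 m}{29}\right) = \frac{12 m}{29}$)
$\left(4396241 + 1533639\right) \left(\left(826 j{\left(-19 \right)} + 224\right) + 3269613\right) = \left(4396241 + 1533639\right) \left(\left(826 \cdot \frac{12}{29} \left(-19\right) + 224\right) + 3269613\right) = 5929880 \left(\left(826 \left(- \frac{228}{29}\right) + 224\right) + 3269613\right) = 5929880 \left(\left(- \frac{188328}{29} + 224\right) + 3269613\right) = 5929880 \left(- \frac{181832}{29} + 3269613\right) = 5929880 \cdot \frac{94636945}{29} = \frac{561185727416600}{29}$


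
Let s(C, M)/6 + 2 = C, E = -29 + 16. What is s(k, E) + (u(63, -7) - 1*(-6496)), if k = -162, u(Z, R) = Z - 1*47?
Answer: 5528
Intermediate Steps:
u(Z, R) = -47 + Z (u(Z, R) = Z - 47 = -47 + Z)
E = -13
s(C, M) = -12 + 6*C
s(k, E) + (u(63, -7) - 1*(-6496)) = (-12 + 6*(-162)) + ((-47 + 63) - 1*(-6496)) = (-12 - 972) + (16 + 6496) = -984 + 6512 = 5528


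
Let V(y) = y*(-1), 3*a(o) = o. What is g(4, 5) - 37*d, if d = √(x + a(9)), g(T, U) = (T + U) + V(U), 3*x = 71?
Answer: 4 - 148*√15/3 ≈ -187.07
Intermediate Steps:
x = 71/3 (x = (⅓)*71 = 71/3 ≈ 23.667)
a(o) = o/3
V(y) = -y
g(T, U) = T (g(T, U) = (T + U) - U = T)
d = 4*√15/3 (d = √(71/3 + (⅓)*9) = √(71/3 + 3) = √(80/3) = 4*√15/3 ≈ 5.1640)
g(4, 5) - 37*d = 4 - 148*√15/3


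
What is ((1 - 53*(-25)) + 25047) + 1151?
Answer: 27524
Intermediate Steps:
((1 - 53*(-25)) + 25047) + 1151 = ((1 + 1325) + 25047) + 1151 = (1326 + 25047) + 1151 = 26373 + 1151 = 27524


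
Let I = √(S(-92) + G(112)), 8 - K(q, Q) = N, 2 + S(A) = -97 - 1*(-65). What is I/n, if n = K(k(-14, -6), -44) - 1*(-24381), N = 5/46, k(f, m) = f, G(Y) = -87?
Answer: 506*I/1121889 ≈ 0.00045103*I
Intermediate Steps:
S(A) = -34 (S(A) = -2 + (-97 - 1*(-65)) = -2 + (-97 + 65) = -2 - 32 = -34)
N = 5/46 (N = 5*(1/46) = 5/46 ≈ 0.10870)
K(q, Q) = 363/46 (K(q, Q) = 8 - 1*5/46 = 8 - 5/46 = 363/46)
I = 11*I (I = √(-34 - 87) = √(-121) = 11*I ≈ 11.0*I)
n = 1121889/46 (n = 363/46 - 1*(-24381) = 363/46 + 24381 = 1121889/46 ≈ 24389.)
I/n = (11*I)/(1121889/46) = (11*I)*(46/1121889) = 506*I/1121889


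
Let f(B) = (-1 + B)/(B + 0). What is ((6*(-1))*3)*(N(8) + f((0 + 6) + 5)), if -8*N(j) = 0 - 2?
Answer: -459/22 ≈ -20.864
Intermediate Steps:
N(j) = ¼ (N(j) = -(0 - 2)/8 = -⅛*(-2) = ¼)
f(B) = (-1 + B)/B
((6*(-1))*3)*(N(8) + f((0 + 6) + 5)) = ((6*(-1))*3)*(¼ + (-1 + ((0 + 6) + 5))/((0 + 6) + 5)) = (-6*3)*(¼ + (-1 + (6 + 5))/(6 + 5)) = -18*(¼ + (-1 + 11)/11) = -18*(¼ + (1/11)*10) = -18*(¼ + 10/11) = -18*51/44 = -459/22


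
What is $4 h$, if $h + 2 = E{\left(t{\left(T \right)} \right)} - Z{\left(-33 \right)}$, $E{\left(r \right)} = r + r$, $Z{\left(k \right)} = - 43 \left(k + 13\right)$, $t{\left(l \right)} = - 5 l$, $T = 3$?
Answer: $-3568$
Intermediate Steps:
$Z{\left(k \right)} = -559 - 43 k$ ($Z{\left(k \right)} = - 43 \left(13 + k\right) = -559 - 43 k$)
$E{\left(r \right)} = 2 r$
$h = -892$ ($h = -2 - \left(-559 + 1419 - \left(-10\right) 3\right) = -2 + \left(2 \left(-15\right) - \left(-559 + 1419\right)\right) = -2 - 890 = -892$)
$4 h = 4 \left(-892\right) = -3568$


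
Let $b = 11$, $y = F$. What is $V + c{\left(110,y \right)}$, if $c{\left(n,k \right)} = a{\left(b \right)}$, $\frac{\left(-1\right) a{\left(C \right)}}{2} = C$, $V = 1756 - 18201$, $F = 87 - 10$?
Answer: $-16467$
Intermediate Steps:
$F = 77$ ($F = 87 - 10 = 77$)
$V = -16445$
$y = 77$
$a{\left(C \right)} = - 2 C$
$c{\left(n,k \right)} = -22$ ($c{\left(n,k \right)} = \left(-2\right) 11 = -22$)
$V + c{\left(110,y \right)} = -16445 - 22 = -16467$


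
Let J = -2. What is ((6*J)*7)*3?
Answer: -252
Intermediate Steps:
((6*J)*7)*3 = ((6*(-2))*7)*3 = -12*7*3 = -84*3 = -252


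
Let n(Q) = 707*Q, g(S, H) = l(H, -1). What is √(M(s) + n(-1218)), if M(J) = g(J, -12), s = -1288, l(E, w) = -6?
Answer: 2*I*√215283 ≈ 927.97*I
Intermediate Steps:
g(S, H) = -6
M(J) = -6
√(M(s) + n(-1218)) = √(-6 + 707*(-1218)) = √(-6 - 861126) = √(-861132) = 2*I*√215283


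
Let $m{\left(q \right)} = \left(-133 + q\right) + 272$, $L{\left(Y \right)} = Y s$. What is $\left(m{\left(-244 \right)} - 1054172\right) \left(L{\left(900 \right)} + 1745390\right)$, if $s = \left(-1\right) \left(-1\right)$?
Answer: $-1841073382330$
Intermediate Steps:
$s = 1$
$L{\left(Y \right)} = Y$ ($L{\left(Y \right)} = Y 1 = Y$)
$m{\left(q \right)} = 139 + q$
$\left(m{\left(-244 \right)} - 1054172\right) \left(L{\left(900 \right)} + 1745390\right) = \left(\left(139 - 244\right) - 1054172\right) \left(900 + 1745390\right) = \left(-105 - 1054172\right) 1746290 = \left(-1054277\right) 1746290 = -1841073382330$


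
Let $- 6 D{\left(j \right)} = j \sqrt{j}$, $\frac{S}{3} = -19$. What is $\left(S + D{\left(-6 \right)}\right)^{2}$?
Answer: $\left(57 - i \sqrt{6}\right)^{2} \approx 3243.0 - 279.24 i$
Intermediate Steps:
$S = -57$ ($S = 3 \left(-19\right) = -57$)
$D{\left(j \right)} = - \frac{j^{\frac{3}{2}}}{6}$ ($D{\left(j \right)} = - \frac{j \sqrt{j}}{6} = - \frac{j^{\frac{3}{2}}}{6}$)
$\left(S + D{\left(-6 \right)}\right)^{2} = \left(-57 - \frac{\left(-6\right)^{\frac{3}{2}}}{6}\right)^{2} = \left(-57 - \frac{\left(-6\right) i \sqrt{6}}{6}\right)^{2} = \left(-57 + i \sqrt{6}\right)^{2}$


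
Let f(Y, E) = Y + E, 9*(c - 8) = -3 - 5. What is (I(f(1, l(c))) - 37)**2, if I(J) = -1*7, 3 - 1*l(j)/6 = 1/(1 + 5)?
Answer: 1936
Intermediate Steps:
c = 64/9 (c = 8 + (-3 - 5)/9 = 8 + (1/9)*(-8) = 8 - 8/9 = 64/9 ≈ 7.1111)
l(j) = 17 (l(j) = 18 - 6/(1 + 5) = 18 - 6/6 = 18 - 6*1/6 = 18 - 1 = 17)
f(Y, E) = E + Y
I(J) = -7
(I(f(1, l(c))) - 37)**2 = (-7 - 37)**2 = (-44)**2 = 1936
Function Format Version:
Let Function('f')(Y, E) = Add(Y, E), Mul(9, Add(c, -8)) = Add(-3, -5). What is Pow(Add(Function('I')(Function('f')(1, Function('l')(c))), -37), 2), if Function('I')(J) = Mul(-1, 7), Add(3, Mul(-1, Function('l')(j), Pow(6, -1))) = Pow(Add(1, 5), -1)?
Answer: 1936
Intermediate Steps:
c = Rational(64, 9) (c = Add(8, Mul(Rational(1, 9), Add(-3, -5))) = Add(8, Mul(Rational(1, 9), -8)) = Add(8, Rational(-8, 9)) = Rational(64, 9) ≈ 7.1111)
Function('l')(j) = 17 (Function('l')(j) = Add(18, Mul(-6, Pow(Add(1, 5), -1))) = Add(18, Mul(-6, Pow(6, -1))) = Add(18, Mul(-6, Rational(1, 6))) = Add(18, -1) = 17)
Function('f')(Y, E) = Add(E, Y)
Function('I')(J) = -7
Pow(Add(Function('I')(Function('f')(1, Function('l')(c))), -37), 2) = Pow(Add(-7, -37), 2) = Pow(-44, 2) = 1936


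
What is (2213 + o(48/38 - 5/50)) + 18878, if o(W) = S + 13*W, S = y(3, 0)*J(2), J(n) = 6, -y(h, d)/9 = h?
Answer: 3979383/190 ≈ 20944.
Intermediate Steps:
y(h, d) = -9*h
S = -162 (S = -9*3*6 = -27*6 = -162)
o(W) = -162 + 13*W
(2213 + o(48/38 - 5/50)) + 18878 = (2213 + (-162 + 13*(48/38 - 5/50))) + 18878 = (2213 + (-162 + 13*(48*(1/38) - 5*1/50))) + 18878 = (2213 + (-162 + 13*(24/19 - ⅒))) + 18878 = (2213 + (-162 + 13*(221/190))) + 18878 = (2213 + (-162 + 2873/190)) + 18878 = (2213 - 27907/190) + 18878 = 392563/190 + 18878 = 3979383/190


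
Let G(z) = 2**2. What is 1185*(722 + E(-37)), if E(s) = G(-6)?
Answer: 860310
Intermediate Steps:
G(z) = 4
E(s) = 4
1185*(722 + E(-37)) = 1185*(722 + 4) = 1185*726 = 860310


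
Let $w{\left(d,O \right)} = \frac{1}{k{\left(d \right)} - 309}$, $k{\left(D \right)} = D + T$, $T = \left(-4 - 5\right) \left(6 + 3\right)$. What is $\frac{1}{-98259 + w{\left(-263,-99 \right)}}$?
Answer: $- \frac{653}{64163128} \approx -1.0177 \cdot 10^{-5}$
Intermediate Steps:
$T = -81$ ($T = \left(-9\right) 9 = -81$)
$k{\left(D \right)} = -81 + D$ ($k{\left(D \right)} = D - 81 = -81 + D$)
$w{\left(d,O \right)} = \frac{1}{-390 + d}$ ($w{\left(d,O \right)} = \frac{1}{\left(-81 + d\right) - 309} = \frac{1}{-390 + d}$)
$\frac{1}{-98259 + w{\left(-263,-99 \right)}} = \frac{1}{-98259 + \frac{1}{-390 - 263}} = \frac{1}{-98259 + \frac{1}{-653}} = \frac{1}{-98259 - \frac{1}{653}} = \frac{1}{- \frac{64163128}{653}} = - \frac{653}{64163128}$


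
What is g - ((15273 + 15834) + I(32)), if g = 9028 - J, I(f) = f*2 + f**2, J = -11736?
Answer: -11431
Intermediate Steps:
I(f) = f**2 + 2*f (I(f) = 2*f + f**2 = f**2 + 2*f)
g = 20764 (g = 9028 - 1*(-11736) = 9028 + 11736 = 20764)
g - ((15273 + 15834) + I(32)) = 20764 - ((15273 + 15834) + 32*(2 + 32)) = 20764 - (31107 + 32*34) = 20764 - (31107 + 1088) = 20764 - 1*32195 = 20764 - 32195 = -11431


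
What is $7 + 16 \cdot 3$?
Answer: $55$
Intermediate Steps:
$7 + 16 \cdot 3 = 7 + 48 = 55$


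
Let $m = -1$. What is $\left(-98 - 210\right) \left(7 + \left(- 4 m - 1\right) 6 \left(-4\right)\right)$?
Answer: $20020$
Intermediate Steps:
$\left(-98 - 210\right) \left(7 + \left(- 4 m - 1\right) 6 \left(-4\right)\right) = \left(-98 - 210\right) \left(7 + \left(\left(-4\right) \left(-1\right) - 1\right) 6 \left(-4\right)\right) = - 308 \left(7 + \left(4 - 1\right) 6 \left(-4\right)\right) = - 308 \left(7 + 3 \cdot 6 \left(-4\right)\right) = - 308 \left(7 + 18 \left(-4\right)\right) = - 308 \left(7 - 72\right) = \left(-308\right) \left(-65\right) = 20020$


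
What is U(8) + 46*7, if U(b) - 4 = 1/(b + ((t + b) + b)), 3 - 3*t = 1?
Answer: 24127/74 ≈ 326.04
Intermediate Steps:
t = ⅔ (t = 1 - ⅓*1 = 1 - ⅓ = ⅔ ≈ 0.66667)
U(b) = 4 + 1/(⅔ + 3*b) (U(b) = 4 + 1/(b + ((⅔ + b) + b)) = 4 + 1/(b + (⅔ + 2*b)) = 4 + 1/(⅔ + 3*b))
U(8) + 46*7 = (11 + 36*8)/(2 + 9*8) + 46*7 = (11 + 288)/(2 + 72) + 322 = 299/74 + 322 = 24127/74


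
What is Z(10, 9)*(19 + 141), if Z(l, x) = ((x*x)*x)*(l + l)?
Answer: 2332800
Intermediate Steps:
Z(l, x) = 2*l*x³ (Z(l, x) = (x²*x)*(2*l) = x³*(2*l) = 2*l*x³)
Z(10, 9)*(19 + 141) = (2*10*9³)*(19 + 141) = (2*10*729)*160 = 14580*160 = 2332800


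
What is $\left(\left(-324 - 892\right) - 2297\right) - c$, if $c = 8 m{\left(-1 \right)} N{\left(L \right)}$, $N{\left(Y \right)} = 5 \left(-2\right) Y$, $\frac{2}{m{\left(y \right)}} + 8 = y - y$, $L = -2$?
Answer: $-3473$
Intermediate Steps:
$m{\left(y \right)} = - \frac{1}{4}$ ($m{\left(y \right)} = \frac{2}{-8 + \left(y - y\right)} = \frac{2}{-8 + 0} = \frac{2}{-8} = 2 \left(- \frac{1}{8}\right) = - \frac{1}{4}$)
$N{\left(Y \right)} = - 10 Y$
$c = -40$ ($c = 8 \left(- \frac{1}{4}\right) \left(\left(-10\right) \left(-2\right)\right) = \left(-2\right) 20 = -40$)
$\left(\left(-324 - 892\right) - 2297\right) - c = \left(\left(-324 - 892\right) - 2297\right) - -40 = \left(-1216 - 2297\right) + 40 = -3513 + 40 = -3473$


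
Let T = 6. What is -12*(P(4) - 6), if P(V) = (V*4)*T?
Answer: -1080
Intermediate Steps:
P(V) = 24*V (P(V) = (V*4)*6 = (4*V)*6 = 24*V)
-12*(P(4) - 6) = -12*(24*4 - 6) = -12*(96 - 6) = -12*90 = -1080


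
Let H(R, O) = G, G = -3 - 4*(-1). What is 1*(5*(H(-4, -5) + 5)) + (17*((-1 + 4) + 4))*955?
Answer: 113675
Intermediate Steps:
G = 1 (G = -3 + 4 = 1)
H(R, O) = 1
1*(5*(H(-4, -5) + 5)) + (17*((-1 + 4) + 4))*955 = 1*(5*(1 + 5)) + (17*((-1 + 4) + 4))*955 = 1*(5*6) + (17*(3 + 4))*955 = 1*30 + (17*7)*955 = 30 + 119*955 = 30 + 113645 = 113675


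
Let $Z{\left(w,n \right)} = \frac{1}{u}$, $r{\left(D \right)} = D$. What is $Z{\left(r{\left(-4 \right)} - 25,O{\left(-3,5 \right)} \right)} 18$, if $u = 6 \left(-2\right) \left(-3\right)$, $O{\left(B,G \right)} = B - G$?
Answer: $\frac{1}{2} \approx 0.5$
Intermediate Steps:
$u = 36$ ($u = \left(-12\right) \left(-3\right) = 36$)
$Z{\left(w,n \right)} = \frac{1}{36}$
$Z{\left(r{\left(-4 \right)} - 25,O{\left(-3,5 \right)} \right)} 18 = \frac{1}{36} \cdot 18 = \frac{1}{2}$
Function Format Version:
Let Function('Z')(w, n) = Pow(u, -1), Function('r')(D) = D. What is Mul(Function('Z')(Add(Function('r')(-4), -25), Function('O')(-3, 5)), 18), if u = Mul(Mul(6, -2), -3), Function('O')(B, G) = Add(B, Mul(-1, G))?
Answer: Rational(1, 2) ≈ 0.50000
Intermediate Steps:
u = 36 (u = Mul(-12, -3) = 36)
Function('Z')(w, n) = Rational(1, 36) (Function('Z')(w, n) = Pow(36, -1) = Rational(1, 36))
Mul(Function('Z')(Add(Function('r')(-4), -25), Function('O')(-3, 5)), 18) = Mul(Rational(1, 36), 18) = Rational(1, 2)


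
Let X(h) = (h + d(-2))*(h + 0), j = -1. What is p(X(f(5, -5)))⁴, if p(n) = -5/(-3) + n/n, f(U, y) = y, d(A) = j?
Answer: 4096/81 ≈ 50.568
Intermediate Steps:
d(A) = -1
X(h) = h*(-1 + h) (X(h) = (h - 1)*(h + 0) = (-1 + h)*h = h*(-1 + h))
p(n) = 8/3 (p(n) = -5*(-⅓) + 1 = 5/3 + 1 = 8/3)
p(X(f(5, -5)))⁴ = (8/3)⁴ = 4096/81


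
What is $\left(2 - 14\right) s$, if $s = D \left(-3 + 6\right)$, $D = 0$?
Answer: $0$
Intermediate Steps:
$s = 0$ ($s = 0 \left(-3 + 6\right) = 0 \cdot 3 = 0$)
$\left(2 - 14\right) s = \left(2 - 14\right) 0 = \left(-12\right) 0 = 0$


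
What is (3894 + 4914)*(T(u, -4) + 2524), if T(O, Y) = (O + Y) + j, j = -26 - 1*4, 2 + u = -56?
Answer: 21421056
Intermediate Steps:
u = -58 (u = -2 - 56 = -58)
j = -30 (j = -26 - 4 = -30)
T(O, Y) = -30 + O + Y (T(O, Y) = (O + Y) - 30 = -30 + O + Y)
(3894 + 4914)*(T(u, -4) + 2524) = (3894 + 4914)*((-30 - 58 - 4) + 2524) = 8808*(-92 + 2524) = 8808*2432 = 21421056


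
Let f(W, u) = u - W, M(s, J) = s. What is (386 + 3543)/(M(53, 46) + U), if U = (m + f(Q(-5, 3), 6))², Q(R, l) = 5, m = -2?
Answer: 3929/54 ≈ 72.759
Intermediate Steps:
U = 1 (U = (-2 + (6 - 1*5))² = (-2 + (6 - 5))² = (-2 + 1)² = (-1)² = 1)
(386 + 3543)/(M(53, 46) + U) = (386 + 3543)/(53 + 1) = 3929/54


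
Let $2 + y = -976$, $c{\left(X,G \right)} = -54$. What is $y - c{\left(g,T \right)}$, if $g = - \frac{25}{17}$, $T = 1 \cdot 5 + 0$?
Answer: $-924$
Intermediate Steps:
$T = 5$ ($T = 5 + 0 = 5$)
$g = - \frac{25}{17}$ ($g = \left(-25\right) \frac{1}{17} = - \frac{25}{17} \approx -1.4706$)
$y = -978$ ($y = -2 - 976 = -978$)
$y - c{\left(g,T \right)} = -978 - -54 = -978 + 54 = -924$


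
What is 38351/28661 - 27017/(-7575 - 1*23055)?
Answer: 1949025367/877886430 ≈ 2.2201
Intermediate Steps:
38351/28661 - 27017/(-7575 - 1*23055) = 38351*(1/28661) - 27017/(-7575 - 23055) = 38351/28661 - 27017/(-30630) = 38351/28661 - 27017*(-1/30630) = 38351/28661 + 27017/30630 = 1949025367/877886430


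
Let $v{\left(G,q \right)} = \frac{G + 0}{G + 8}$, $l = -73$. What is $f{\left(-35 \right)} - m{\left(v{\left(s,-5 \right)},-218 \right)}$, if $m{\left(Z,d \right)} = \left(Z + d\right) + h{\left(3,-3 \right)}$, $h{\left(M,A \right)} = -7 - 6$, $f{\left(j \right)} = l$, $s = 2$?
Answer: $\frac{789}{5} \approx 157.8$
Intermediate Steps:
$f{\left(j \right)} = -73$
$h{\left(M,A \right)} = -13$
$v{\left(G,q \right)} = \frac{G}{8 + G}$
$m{\left(Z,d \right)} = -13 + Z + d$ ($m{\left(Z,d \right)} = \left(Z + d\right) - 13 = -13 + Z + d$)
$f{\left(-35 \right)} - m{\left(v{\left(s,-5 \right)},-218 \right)} = -73 - \left(-13 + \frac{2}{8 + 2} - 218\right) = -73 - \left(-13 + \frac{2}{10} - 218\right) = -73 - \left(-13 + 2 \cdot \frac{1}{10} - 218\right) = -73 - \left(-13 + \frac{1}{5} - 218\right) = -73 - - \frac{1154}{5} = -73 + \frac{1154}{5} = \frac{789}{5}$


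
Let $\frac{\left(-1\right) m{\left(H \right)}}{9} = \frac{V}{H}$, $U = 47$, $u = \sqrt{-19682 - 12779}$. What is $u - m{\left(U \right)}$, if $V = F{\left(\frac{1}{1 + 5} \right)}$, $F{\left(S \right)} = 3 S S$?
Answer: $\frac{3}{188} + i \sqrt{32461} \approx 0.015957 + 180.17 i$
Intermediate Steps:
$u = i \sqrt{32461}$ ($u = \sqrt{-32461} = i \sqrt{32461} \approx 180.17 i$)
$F{\left(S \right)} = 3 S^{2}$
$V = \frac{1}{12}$ ($V = 3 \left(\frac{1}{1 + 5}\right)^{2} = 3 \left(\frac{1}{6}\right)^{2} = \frac{3}{36} = 3 \cdot \frac{1}{36} = \frac{1}{12} \approx 0.083333$)
$m{\left(H \right)} = - \frac{3}{4 H}$ ($m{\left(H \right)} = - 9 \frac{1}{12 H} = - \frac{3}{4 H}$)
$u - m{\left(U \right)} = i \sqrt{32461} - - \frac{3}{4 \cdot 47} = i \sqrt{32461} - \left(- \frac{3}{4}\right) \frac{1}{47} = i \sqrt{32461} - - \frac{3}{188} = i \sqrt{32461} + \frac{3}{188} = \frac{3}{188} + i \sqrt{32461}$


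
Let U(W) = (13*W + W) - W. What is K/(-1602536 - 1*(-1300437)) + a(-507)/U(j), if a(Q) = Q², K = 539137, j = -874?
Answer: -6444609265/264034526 ≈ -24.408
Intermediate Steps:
U(W) = 13*W (U(W) = 14*W - W = 13*W)
K/(-1602536 - 1*(-1300437)) + a(-507)/U(j) = 539137/(-1602536 - 1*(-1300437)) + (-507)²/((13*(-874))) = 539137/(-1602536 + 1300437) + 257049/(-11362) = 539137/(-302099) + 257049*(-1/11362) = 539137*(-1/302099) - 19773/874 = -539137/302099 - 19773/874 = -6444609265/264034526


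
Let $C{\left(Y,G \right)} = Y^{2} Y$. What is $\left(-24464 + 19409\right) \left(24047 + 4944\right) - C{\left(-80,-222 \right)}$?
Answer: $-146037505$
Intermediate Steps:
$C{\left(Y,G \right)} = Y^{3}$
$\left(-24464 + 19409\right) \left(24047 + 4944\right) - C{\left(-80,-222 \right)} = \left(-24464 + 19409\right) \left(24047 + 4944\right) - \left(-80\right)^{3} = \left(-5055\right) 28991 - -512000 = -146549505 + 512000 = -146037505$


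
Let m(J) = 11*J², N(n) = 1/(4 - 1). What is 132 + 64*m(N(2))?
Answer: 1892/9 ≈ 210.22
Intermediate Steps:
N(n) = ⅓ (N(n) = 1/3 = ⅓)
132 + 64*m(N(2)) = 132 + 64*(11*(⅓)²) = 132 + 64*(11*(⅑)) = 132 + 64*(11/9) = 132 + 704/9 = 1892/9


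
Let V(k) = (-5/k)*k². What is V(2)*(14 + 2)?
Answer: -160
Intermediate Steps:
V(k) = -5*k
V(2)*(14 + 2) = (-5*2)*(14 + 2) = -10*16 = -160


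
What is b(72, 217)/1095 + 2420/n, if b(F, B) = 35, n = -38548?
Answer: -65036/2110503 ≈ -0.030815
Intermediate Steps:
b(72, 217)/1095 + 2420/n = 35/1095 + 2420/(-38548) = 35*(1/1095) + 2420*(-1/38548) = 7/219 - 605/9637 = -65036/2110503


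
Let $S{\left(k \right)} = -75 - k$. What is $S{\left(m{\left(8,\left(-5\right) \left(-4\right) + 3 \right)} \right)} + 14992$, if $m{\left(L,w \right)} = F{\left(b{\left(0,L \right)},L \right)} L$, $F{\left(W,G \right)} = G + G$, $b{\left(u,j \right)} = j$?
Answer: $14789$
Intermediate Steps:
$F{\left(W,G \right)} = 2 G$
$m{\left(L,w \right)} = 2 L^{2}$ ($m{\left(L,w \right)} = 2 L L = 2 L^{2}$)
$S{\left(m{\left(8,\left(-5\right) \left(-4\right) + 3 \right)} \right)} + 14992 = \left(-75 - 2 \cdot 8^{2}\right) + 14992 = \left(-75 - 2 \cdot 64\right) + 14992 = \left(-75 - 128\right) + 14992 = -203 + 14992 = 14789$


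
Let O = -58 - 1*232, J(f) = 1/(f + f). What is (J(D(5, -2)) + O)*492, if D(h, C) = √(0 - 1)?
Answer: -142680 - 246*I ≈ -1.4268e+5 - 246.0*I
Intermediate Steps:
D(h, C) = I (D(h, C) = √(-1) = I)
J(f) = 1/(2*f)
O = -290 (O = -58 - 232 = -290)
(J(D(5, -2)) + O)*492 = (1/(2*I) - 290)*492 = ((-I)/2 - 290)*492 = (-I/2 - 290)*492 = (-290 - I/2)*492 = -142680 - 246*I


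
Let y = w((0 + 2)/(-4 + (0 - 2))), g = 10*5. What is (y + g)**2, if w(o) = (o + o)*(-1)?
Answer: 23104/9 ≈ 2567.1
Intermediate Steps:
g = 50
w(o) = -2*o (w(o) = (2*o)*(-1) = -2*o)
y = 2/3 (y = -2*(0 + 2)/(-4 + (0 - 2)) = -4/(-4 - 2) = -4/(-6) = -4*(-1)/6 = -2*(-1/3) = 2/3 ≈ 0.66667)
(y + g)**2 = (2/3 + 50)**2 = (152/3)**2 = 23104/9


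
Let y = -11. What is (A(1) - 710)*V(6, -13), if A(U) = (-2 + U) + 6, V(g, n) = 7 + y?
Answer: 2820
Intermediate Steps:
V(g, n) = -4 (V(g, n) = 7 - 11 = -4)
A(U) = 4 + U
(A(1) - 710)*V(6, -13) = ((4 + 1) - 710)*(-4) = (5 - 710)*(-4) = -705*(-4) = 2820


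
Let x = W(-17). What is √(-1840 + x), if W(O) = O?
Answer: I*√1857 ≈ 43.093*I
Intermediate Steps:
x = -17
√(-1840 + x) = √(-1840 - 17) = √(-1857) = I*√1857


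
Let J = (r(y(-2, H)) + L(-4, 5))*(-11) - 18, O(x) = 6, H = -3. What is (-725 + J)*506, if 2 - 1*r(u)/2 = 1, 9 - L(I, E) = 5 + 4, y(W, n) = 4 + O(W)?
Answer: -387090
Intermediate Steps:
y(W, n) = 10 (y(W, n) = 4 + 6 = 10)
L(I, E) = 0 (L(I, E) = 9 - (5 + 4) = 9 - 1*9 = 9 - 9 = 0)
r(u) = 2 (r(u) = 4 - 2*1 = 4 - 2 = 2)
J = -40 (J = (2 + 0)*(-11) - 18 = 2*(-11) - 18 = -22 - 18 = -40)
(-725 + J)*506 = (-725 - 40)*506 = -765*506 = -387090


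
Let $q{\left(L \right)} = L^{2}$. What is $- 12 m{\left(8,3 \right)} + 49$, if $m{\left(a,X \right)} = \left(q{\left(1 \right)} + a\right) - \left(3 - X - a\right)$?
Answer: $-155$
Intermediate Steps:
$m{\left(a,X \right)} = -2 + X + 2 a$ ($m{\left(a,X \right)} = \left(1^{2} + a\right) - \left(3 - X - a\right) = \left(1 + a\right) - \left(3 - X - a\right) = \left(1 + a\right) + \left(-3 + X + a\right) = -2 + X + 2 a$)
$- 12 m{\left(8,3 \right)} + 49 = - 12 \left(-2 + 3 + 2 \cdot 8\right) + 49 = - 12 \left(-2 + 3 + 16\right) + 49 = \left(-12\right) 17 + 49 = -204 + 49 = -155$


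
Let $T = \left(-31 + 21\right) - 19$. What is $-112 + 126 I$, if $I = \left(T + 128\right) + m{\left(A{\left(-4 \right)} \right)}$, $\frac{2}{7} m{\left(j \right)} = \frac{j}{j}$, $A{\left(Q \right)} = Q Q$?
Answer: $12803$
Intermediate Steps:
$A{\left(Q \right)} = Q^{2}$
$T = -29$ ($T = -10 - 19 = -29$)
$m{\left(j \right)} = \frac{7}{2}$ ($m{\left(j \right)} = \frac{7 \frac{j}{j}}{2} = \frac{7}{2} \cdot 1 = \frac{7}{2}$)
$I = \frac{205}{2}$ ($I = \left(-29 + 128\right) + \frac{7}{2} = 99 + \frac{7}{2} = \frac{205}{2} \approx 102.5$)
$-112 + 126 I = -112 + 126 \cdot \frac{205}{2} = -112 + 12915 = 12803$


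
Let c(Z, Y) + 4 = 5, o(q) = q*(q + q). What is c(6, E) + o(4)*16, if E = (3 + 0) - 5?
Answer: 513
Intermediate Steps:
E = -2 (E = 3 - 5 = -2)
o(q) = 2*q**2 (o(q) = q*(2*q) = 2*q**2)
c(Z, Y) = 1 (c(Z, Y) = -4 + 5 = 1)
c(6, E) + o(4)*16 = 1 + (2*4**2)*16 = 1 + (2*16)*16 = 1 + 32*16 = 1 + 512 = 513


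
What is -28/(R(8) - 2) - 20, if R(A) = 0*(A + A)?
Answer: -6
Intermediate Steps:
R(A) = 0 (R(A) = 0*(2*A) = 0)
-28/(R(8) - 2) - 20 = -28/(0 - 2) - 20 = -28/(-2) - 20 = -28*(-½) - 20 = 14 - 20 = -6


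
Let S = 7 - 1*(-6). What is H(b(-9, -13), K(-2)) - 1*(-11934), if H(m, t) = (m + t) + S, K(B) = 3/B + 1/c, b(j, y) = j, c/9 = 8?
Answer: 859429/72 ≈ 11937.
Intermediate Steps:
c = 72 (c = 9*8 = 72)
S = 13 (S = 7 + 6 = 13)
K(B) = 1/72 + 3/B (K(B) = 3/B + 1/72 = 1/72 + 3/B)
H(m, t) = 13 + m + t (H(m, t) = (m + t) + 13 = 13 + m + t)
H(b(-9, -13), K(-2)) - 1*(-11934) = (13 - 9 + (1/72)*(216 - 2)/(-2)) - 1*(-11934) = (13 - 9 + (1/72)*(-1/2)*214) + 11934 = (13 - 9 - 107/72) + 11934 = 181/72 + 11934 = 859429/72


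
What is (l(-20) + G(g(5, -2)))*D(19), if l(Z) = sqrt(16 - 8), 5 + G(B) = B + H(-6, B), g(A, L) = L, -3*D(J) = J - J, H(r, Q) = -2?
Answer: 0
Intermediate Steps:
D(J) = 0 (D(J) = -(J - J)/3 = -1/3*0 = 0)
G(B) = -7 + B (G(B) = -5 + (B - 2) = -5 + (-2 + B) = -7 + B)
l(Z) = 2*sqrt(2) (l(Z) = sqrt(8) = 2*sqrt(2))
(l(-20) + G(g(5, -2)))*D(19) = (2*sqrt(2) + (-7 - 2))*0 = (2*sqrt(2) - 9)*0 = (-9 + 2*sqrt(2))*0 = 0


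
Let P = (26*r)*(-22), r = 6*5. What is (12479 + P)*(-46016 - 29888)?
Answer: 355306624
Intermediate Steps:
r = 30
P = -17160 (P = (26*30)*(-22) = 780*(-22) = -17160)
(12479 + P)*(-46016 - 29888) = (12479 - 17160)*(-46016 - 29888) = -4681*(-75904) = 355306624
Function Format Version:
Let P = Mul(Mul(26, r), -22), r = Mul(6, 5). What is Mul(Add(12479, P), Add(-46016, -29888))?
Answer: 355306624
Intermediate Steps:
r = 30
P = -17160 (P = Mul(Mul(26, 30), -22) = Mul(780, -22) = -17160)
Mul(Add(12479, P), Add(-46016, -29888)) = Mul(Add(12479, -17160), Add(-46016, -29888)) = Mul(-4681, -75904) = 355306624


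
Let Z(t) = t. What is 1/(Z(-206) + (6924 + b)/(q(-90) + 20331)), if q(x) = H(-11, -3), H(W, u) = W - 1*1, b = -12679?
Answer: -20319/4191469 ≈ -0.0048477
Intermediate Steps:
H(W, u) = -1 + W (H(W, u) = W - 1 = -1 + W)
q(x) = -12 (q(x) = -1 - 11 = -12)
1/(Z(-206) + (6924 + b)/(q(-90) + 20331)) = 1/(-206 + (6924 - 12679)/(-12 + 20331)) = 1/(-206 - 5755/20319) = 1/(-4191469/20319) = -20319/4191469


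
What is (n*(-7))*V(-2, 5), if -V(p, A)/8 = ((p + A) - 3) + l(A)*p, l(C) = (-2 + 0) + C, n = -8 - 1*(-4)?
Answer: 1344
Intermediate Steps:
n = -4 (n = -8 + 4 = -4)
l(C) = -2 + C
V(p, A) = 24 - 8*A - 8*p - 8*p*(-2 + A) (V(p, A) = -8*(((p + A) - 3) + (-2 + A)*p) = -8*(((A + p) - 3) + p*(-2 + A)) = -8*((-3 + A + p) + p*(-2 + A)) = -8*(-3 + A + p + p*(-2 + A)) = 24 - 8*A - 8*p - 8*p*(-2 + A))
(n*(-7))*V(-2, 5) = (-4*(-7))*(24 - 8*5 + 8*(-2) - 8*5*(-2)) = 28*(24 - 40 - 16 + 80) = 28*48 = 1344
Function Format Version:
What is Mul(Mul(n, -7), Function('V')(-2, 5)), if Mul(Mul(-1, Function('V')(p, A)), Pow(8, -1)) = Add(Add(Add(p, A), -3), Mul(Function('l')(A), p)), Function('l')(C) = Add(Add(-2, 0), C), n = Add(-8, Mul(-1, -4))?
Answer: 1344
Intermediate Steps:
n = -4 (n = Add(-8, 4) = -4)
Function('l')(C) = Add(-2, C)
Function('V')(p, A) = Add(24, Mul(-8, A), Mul(-8, p), Mul(-8, p, Add(-2, A))) (Function('V')(p, A) = Mul(-8, Add(Add(Add(p, A), -3), Mul(Add(-2, A), p))) = Mul(-8, Add(Add(Add(A, p), -3), Mul(p, Add(-2, A)))) = Mul(-8, Add(Add(-3, A, p), Mul(p, Add(-2, A)))) = Mul(-8, Add(-3, A, p, Mul(p, Add(-2, A)))) = Add(24, Mul(-8, A), Mul(-8, p), Mul(-8, p, Add(-2, A))))
Mul(Mul(n, -7), Function('V')(-2, 5)) = Mul(Mul(-4, -7), Add(24, Mul(-8, 5), Mul(8, -2), Mul(-8, 5, -2))) = Mul(28, Add(24, -40, -16, 80)) = Mul(28, 48) = 1344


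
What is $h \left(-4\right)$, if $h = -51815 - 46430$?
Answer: $392980$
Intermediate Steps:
$h = -98245$ ($h = -51815 - 46430 = -98245$)
$h \left(-4\right) = \left(-98245\right) \left(-4\right) = 392980$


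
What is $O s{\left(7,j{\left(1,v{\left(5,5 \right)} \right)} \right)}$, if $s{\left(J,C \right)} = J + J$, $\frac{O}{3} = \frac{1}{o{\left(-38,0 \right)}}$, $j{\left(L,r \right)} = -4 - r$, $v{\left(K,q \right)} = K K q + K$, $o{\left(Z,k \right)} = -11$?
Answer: $- \frac{42}{11} \approx -3.8182$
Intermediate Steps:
$v{\left(K,q \right)} = K + q K^{2}$ ($v{\left(K,q \right)} = K^{2} q + K = q K^{2} + K = K + q K^{2}$)
$O = - \frac{3}{11}$ ($O = \frac{3}{-11} = 3 \left(- \frac{1}{11}\right) = - \frac{3}{11} \approx -0.27273$)
$s{\left(J,C \right)} = 2 J$
$O s{\left(7,j{\left(1,v{\left(5,5 \right)} \right)} \right)} = - \frac{3 \cdot 2 \cdot 7}{11} = \left(- \frac{3}{11}\right) 14 = - \frac{42}{11}$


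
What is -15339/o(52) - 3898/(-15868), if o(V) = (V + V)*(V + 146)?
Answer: -13594303/27229488 ≈ -0.49925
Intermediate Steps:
o(V) = 2*V*(146 + V) (o(V) = (2*V)*(146 + V) = 2*V*(146 + V))
-15339/o(52) - 3898/(-15868) = -15339*1/(104*(146 + 52)) - 3898/(-15868) = -15339/(2*52*198) - 3898*(-1/15868) = -15339/20592 + 1949/7934 = -15339*1/20592 + 1949/7934 = -5113/6864 + 1949/7934 = -13594303/27229488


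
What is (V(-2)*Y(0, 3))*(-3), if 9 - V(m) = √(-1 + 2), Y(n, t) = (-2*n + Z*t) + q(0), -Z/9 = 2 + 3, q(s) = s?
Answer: 3240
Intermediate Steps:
Z = -45 (Z = -9*(2 + 3) = -9*5 = -45)
Y(n, t) = -45*t - 2*n (Y(n, t) = (-2*n - 45*t) + 0 = (-45*t - 2*n) + 0 = -45*t - 2*n)
V(m) = 8 (V(m) = 9 - √(-1 + 2) = 9 - √1 = 9 - 1*1 = 9 - 1 = 8)
(V(-2)*Y(0, 3))*(-3) = (8*(-45*3 - 2*0))*(-3) = (8*(-135 + 0))*(-3) = (8*(-135))*(-3) = -1080*(-3) = 3240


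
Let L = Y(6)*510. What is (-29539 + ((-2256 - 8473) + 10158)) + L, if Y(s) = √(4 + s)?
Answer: -30110 + 510*√10 ≈ -28497.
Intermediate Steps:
L = 510*√10 (L = √(4 + 6)*510 = √10*510 = 510*√10 ≈ 1612.8)
(-29539 + ((-2256 - 8473) + 10158)) + L = (-29539 + ((-2256 - 8473) + 10158)) + 510*√10 = (-29539 + (-10729 + 10158)) + 510*√10 = (-29539 - 571) + 510*√10 = -30110 + 510*√10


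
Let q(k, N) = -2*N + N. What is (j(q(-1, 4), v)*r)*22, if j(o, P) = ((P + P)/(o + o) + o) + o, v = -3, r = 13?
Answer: -4147/2 ≈ -2073.5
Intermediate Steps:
q(k, N) = -N
j(o, P) = 2*o + P/o (j(o, P) = ((2*P)/((2*o)) + o) + o = ((2*P)*(1/(2*o)) + o) + o = (P/o + o) + o = (o + P/o) + o = 2*o + P/o)
(j(q(-1, 4), v)*r)*22 = ((2*(-1*4) - 3/((-1*4)))*13)*22 = ((2*(-4) - 3/(-4))*13)*22 = ((-8 - 3*(-1/4))*13)*22 = ((-8 + 3/4)*13)*22 = -29/4*13*22 = -377/4*22 = -4147/2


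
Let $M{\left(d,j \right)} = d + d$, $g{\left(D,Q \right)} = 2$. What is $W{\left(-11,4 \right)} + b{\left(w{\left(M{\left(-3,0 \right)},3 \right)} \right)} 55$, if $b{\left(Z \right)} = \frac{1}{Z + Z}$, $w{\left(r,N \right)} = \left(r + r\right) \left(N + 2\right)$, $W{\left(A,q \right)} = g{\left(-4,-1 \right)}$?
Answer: $\frac{37}{24} \approx 1.5417$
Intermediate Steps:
$M{\left(d,j \right)} = 2 d$
$W{\left(A,q \right)} = 2$
$w{\left(r,N \right)} = 2 r \left(2 + N\right)$
$b{\left(Z \right)} = \frac{1}{2 Z}$
$W{\left(-11,4 \right)} + b{\left(w{\left(M{\left(-3,0 \right)},3 \right)} \right)} 55 = 2 + \frac{1}{2 \cdot 2 \cdot 2 \left(-3\right) \left(2 + 3\right)} 55 = 2 + \frac{1}{2 \cdot 2 \left(-6\right) 5} \cdot 55 = 2 + \frac{1}{2 \left(-60\right)} 55 = 2 + \frac{1}{2} \left(- \frac{1}{60}\right) 55 = 2 - \frac{11}{24} = \frac{37}{24}$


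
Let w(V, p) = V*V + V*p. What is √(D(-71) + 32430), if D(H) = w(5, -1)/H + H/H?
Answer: √163483251/71 ≈ 180.09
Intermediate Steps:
w(V, p) = V² + V*p
D(H) = 1 + 20/H (D(H) = (5*(5 - 1))/H + H/H = (5*4)/H + 1 = 20/H + 1 = 1 + 20/H)
√(D(-71) + 32430) = √((20 - 71)/(-71) + 32430) = √(-1/71*(-51) + 32430) = √(51/71 + 32430) = √(2302581/71) = √163483251/71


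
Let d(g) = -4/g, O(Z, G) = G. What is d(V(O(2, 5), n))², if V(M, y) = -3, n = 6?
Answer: 16/9 ≈ 1.7778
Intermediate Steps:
d(V(O(2, 5), n))² = (-4/(-3))² = (-4*(-⅓))² = (4/3)² = 16/9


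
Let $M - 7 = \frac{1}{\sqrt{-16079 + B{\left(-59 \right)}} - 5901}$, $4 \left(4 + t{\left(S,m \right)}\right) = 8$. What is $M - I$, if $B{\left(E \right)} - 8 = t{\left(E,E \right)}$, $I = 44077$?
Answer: $- \frac{1535305113081}{34837874} - \frac{i \sqrt{16073}}{34837874} \approx -44070.0 - 3.6391 \cdot 10^{-6} i$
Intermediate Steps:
$t{\left(S,m \right)} = -2$ ($t{\left(S,m \right)} = -4 + \frac{1}{4} \cdot 8 = -4 + 2 = -2$)
$B{\left(E \right)} = 6$ ($B{\left(E \right)} = 8 - 2 = 6$)
$M = 7 + \frac{1}{-5901 + i \sqrt{16073}}$ ($M = 7 + \frac{1}{\sqrt{-16079 + 6} - 5901} = 7 + \frac{1}{\sqrt{-16073} - 5901} = 7 + \frac{1}{i \sqrt{16073} - 5901} = 7 + \frac{1}{-5901 + i \sqrt{16073}} \approx 6.9998 - 3.6391 \cdot 10^{-6} i$)
$M - I = \left(\frac{243859217}{34837874} - \frac{i \sqrt{16073}}{34837874}\right) - 44077 = - \frac{1535305113081}{34837874} - \frac{i \sqrt{16073}}{34837874}$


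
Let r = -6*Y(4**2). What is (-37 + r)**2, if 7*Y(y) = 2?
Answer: 73441/49 ≈ 1498.8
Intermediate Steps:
Y(y) = 2/7 (Y(y) = (1/7)*2 = 2/7)
r = -12/7 (r = -6*2/7 = -12/7 ≈ -1.7143)
(-37 + r)**2 = (-37 - 12/7)**2 = (-271/7)**2 = 73441/49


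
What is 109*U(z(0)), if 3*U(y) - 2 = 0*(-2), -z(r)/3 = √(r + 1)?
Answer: 218/3 ≈ 72.667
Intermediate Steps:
z(r) = -3*√(1 + r) (z(r) = -3*√(r + 1) = -3*√(1 + r))
U(y) = ⅔ (U(y) = ⅔ + (0*(-2))/3 = ⅔ + (⅓)*0 = ⅔ + 0 = ⅔)
109*U(z(0)) = 109*(⅔) = 218/3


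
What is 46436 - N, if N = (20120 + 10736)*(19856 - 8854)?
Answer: -339431276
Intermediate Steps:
N = 339477712 (N = 30856*11002 = 339477712)
46436 - N = 46436 - 1*339477712 = 46436 - 339477712 = -339431276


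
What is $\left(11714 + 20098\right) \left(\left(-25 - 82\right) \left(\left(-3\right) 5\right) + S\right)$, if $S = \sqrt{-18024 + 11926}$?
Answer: $51058260 + 31812 i \sqrt{6098} \approx 5.1058 \cdot 10^{7} + 2.4842 \cdot 10^{6} i$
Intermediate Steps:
$S = i \sqrt{6098}$ ($S = \sqrt{-6098} = i \sqrt{6098} \approx 78.09 i$)
$\left(11714 + 20098\right) \left(\left(-25 - 82\right) \left(\left(-3\right) 5\right) + S\right) = \left(11714 + 20098\right) \left(\left(-25 - 82\right) \left(\left(-3\right) 5\right) + i \sqrt{6098}\right) = 31812 \left(\left(-107\right) \left(-15\right) + i \sqrt{6098}\right) = 31812 \left(1605 + i \sqrt{6098}\right) = 51058260 + 31812 i \sqrt{6098}$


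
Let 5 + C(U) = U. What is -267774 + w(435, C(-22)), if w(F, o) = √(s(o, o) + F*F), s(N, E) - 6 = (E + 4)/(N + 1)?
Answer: -267774 + √127920754/26 ≈ -2.6734e+5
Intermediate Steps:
s(N, E) = 6 + (4 + E)/(1 + N) (s(N, E) = 6 + (E + 4)/(N + 1) = 6 + (4 + E)/(1 + N))
C(U) = -5 + U
w(F, o) = √(F² + (10 + 7*o)/(1 + o)) (w(F, o) = √((10 + o + 6*o)/(1 + o) + F*F) = √((10 + 7*o)/(1 + o) + F²) = √(F² + (10 + 7*o)/(1 + o)))
-267774 + w(435, C(-22)) = -267774 + √((10 + 7*(-5 - 22) + 435²*(1 + (-5 - 22)))/(1 + (-5 - 22))) = -267774 + √((10 + 7*(-27) + 189225*(1 - 27))/(1 - 27)) = -267774 + √((10 - 189 + 189225*(-26))/(-26)) = -267774 + √(-(10 - 189 - 4919850)/26) = -267774 + √(-1/26*(-4920029)) = -267774 + √(4920029/26) = -267774 + √127920754/26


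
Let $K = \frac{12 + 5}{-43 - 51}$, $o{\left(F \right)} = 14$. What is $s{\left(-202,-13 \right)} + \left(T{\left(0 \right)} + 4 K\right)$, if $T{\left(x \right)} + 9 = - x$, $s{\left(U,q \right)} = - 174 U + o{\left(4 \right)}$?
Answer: $\frac{1652157}{47} \approx 35152.0$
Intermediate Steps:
$s{\left(U,q \right)} = 14 - 174 U$ ($s{\left(U,q \right)} = - 174 U + 14 = 14 - 174 U$)
$K = - \frac{17}{94}$ ($K = \frac{17}{-94} = 17 \left(- \frac{1}{94}\right) = - \frac{17}{94} \approx -0.18085$)
$T{\left(x \right)} = -9 - x$
$s{\left(-202,-13 \right)} + \left(T{\left(0 \right)} + 4 K\right) = \left(14 - -35148\right) + \left(\left(-9 - 0\right) + 4 \left(- \frac{17}{94}\right)\right) = \left(14 + 35148\right) + \left(\left(-9 + 0\right) - \frac{34}{47}\right) = 35162 - \frac{457}{47} = \frac{1652157}{47}$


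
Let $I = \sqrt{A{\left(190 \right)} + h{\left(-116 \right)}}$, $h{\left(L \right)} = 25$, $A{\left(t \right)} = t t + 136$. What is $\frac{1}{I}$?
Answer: $\frac{\sqrt{4029}}{12087} \approx 0.0052515$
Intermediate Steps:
$A{\left(t \right)} = 136 + t^{2}$ ($A{\left(t \right)} = t^{2} + 136 = 136 + t^{2}$)
$I = 3 \sqrt{4029}$ ($I = \sqrt{\left(136 + 190^{2}\right) + 25} = \sqrt{\left(136 + 36100\right) + 25} = \sqrt{36236 + 25} = \sqrt{36261} = 3 \sqrt{4029} \approx 190.42$)
$\frac{1}{I} = \frac{1}{3 \sqrt{4029}} = \frac{\sqrt{4029}}{12087}$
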